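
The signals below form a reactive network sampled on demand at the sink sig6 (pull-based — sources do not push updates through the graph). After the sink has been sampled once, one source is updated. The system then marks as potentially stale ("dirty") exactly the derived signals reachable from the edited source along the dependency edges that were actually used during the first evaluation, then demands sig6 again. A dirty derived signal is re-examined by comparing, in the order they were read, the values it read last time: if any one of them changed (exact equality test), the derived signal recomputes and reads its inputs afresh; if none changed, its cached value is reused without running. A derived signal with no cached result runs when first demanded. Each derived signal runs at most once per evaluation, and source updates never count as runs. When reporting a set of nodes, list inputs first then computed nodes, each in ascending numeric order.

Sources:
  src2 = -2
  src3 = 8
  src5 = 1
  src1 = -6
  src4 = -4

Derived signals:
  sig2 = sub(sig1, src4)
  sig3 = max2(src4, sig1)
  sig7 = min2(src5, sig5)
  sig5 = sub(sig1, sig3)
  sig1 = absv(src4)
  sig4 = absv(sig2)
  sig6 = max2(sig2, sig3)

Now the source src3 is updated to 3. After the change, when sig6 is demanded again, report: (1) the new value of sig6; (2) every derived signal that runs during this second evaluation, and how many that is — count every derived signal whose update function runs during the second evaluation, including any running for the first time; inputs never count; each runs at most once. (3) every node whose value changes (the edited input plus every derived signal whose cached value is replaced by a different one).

Initial pass — values computed on the first demand:
  sig1 = absv(-4) = 4
  sig2 = sub(4, -4) = 8
  sig3 = max2(-4, 4) = 4
  sig6 = max2(8, 4) = 8

Second demand — change propagation:
  no demanded computation ever read src3, so the edit dirties nothing and nothing runs.

The important point: nothing the output needs ever reads src3, so the edit is invisible to it.

sig6 now evaluates to 8.
Run set: none (0 run).
Changed values: src3.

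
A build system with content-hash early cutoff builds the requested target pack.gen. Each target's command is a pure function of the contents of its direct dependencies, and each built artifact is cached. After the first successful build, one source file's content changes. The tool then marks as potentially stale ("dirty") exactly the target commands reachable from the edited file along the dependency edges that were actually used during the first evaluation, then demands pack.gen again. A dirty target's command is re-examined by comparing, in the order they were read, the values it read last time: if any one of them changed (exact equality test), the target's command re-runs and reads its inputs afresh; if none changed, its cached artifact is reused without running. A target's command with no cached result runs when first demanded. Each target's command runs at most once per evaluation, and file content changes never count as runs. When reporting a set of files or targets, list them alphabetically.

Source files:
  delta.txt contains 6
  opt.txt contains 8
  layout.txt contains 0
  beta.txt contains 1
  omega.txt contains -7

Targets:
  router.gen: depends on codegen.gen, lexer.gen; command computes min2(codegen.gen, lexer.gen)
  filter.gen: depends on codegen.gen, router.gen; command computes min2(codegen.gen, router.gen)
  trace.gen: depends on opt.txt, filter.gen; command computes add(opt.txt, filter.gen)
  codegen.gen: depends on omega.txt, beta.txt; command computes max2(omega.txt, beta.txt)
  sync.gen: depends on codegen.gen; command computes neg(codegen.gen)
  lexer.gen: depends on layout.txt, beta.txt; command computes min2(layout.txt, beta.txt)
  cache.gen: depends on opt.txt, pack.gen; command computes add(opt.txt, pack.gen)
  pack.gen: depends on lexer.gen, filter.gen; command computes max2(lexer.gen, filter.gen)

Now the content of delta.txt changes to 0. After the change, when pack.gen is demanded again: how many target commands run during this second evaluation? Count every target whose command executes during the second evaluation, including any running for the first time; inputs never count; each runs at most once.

First evaluation (everything demanded from the output):
  codegen.gen = max2(-7, 1) = 1
  lexer.gen = min2(0, 1) = 0
  router.gen = min2(1, 0) = 0
  filter.gen = min2(1, 0) = 0
  pack.gen = max2(0, 0) = 0

Propagation after the edit:
  delta.txt feeds no computation that the output demands — nothing is marked dirty and nothing runs.

Key observation: delta.txt is never demanded by the output, so the edit triggers no recomputation at all.

Target commands that run: none — 0 in total.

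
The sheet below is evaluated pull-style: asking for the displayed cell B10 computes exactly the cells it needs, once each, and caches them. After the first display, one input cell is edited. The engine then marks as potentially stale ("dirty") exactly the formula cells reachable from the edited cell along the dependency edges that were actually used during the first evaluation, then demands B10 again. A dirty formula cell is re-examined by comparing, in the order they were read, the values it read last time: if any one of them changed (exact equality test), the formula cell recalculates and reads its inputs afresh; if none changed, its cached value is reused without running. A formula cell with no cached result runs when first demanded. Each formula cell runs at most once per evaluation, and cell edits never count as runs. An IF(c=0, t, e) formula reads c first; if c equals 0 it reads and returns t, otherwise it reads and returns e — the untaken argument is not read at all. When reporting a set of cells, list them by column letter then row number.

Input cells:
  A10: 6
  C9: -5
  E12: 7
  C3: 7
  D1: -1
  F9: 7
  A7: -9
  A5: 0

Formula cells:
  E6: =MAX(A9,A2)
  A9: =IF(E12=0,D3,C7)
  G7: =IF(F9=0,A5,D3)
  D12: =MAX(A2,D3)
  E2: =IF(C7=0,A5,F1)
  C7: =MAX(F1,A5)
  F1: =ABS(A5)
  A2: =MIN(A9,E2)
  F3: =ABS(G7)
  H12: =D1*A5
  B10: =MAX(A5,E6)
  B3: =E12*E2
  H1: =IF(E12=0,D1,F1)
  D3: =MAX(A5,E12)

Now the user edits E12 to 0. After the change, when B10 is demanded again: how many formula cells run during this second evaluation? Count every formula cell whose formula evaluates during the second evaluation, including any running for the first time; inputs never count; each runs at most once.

2 formula cells run: A9, D3.
Note the branch switch — D3 had no cache and runs now for the first time.

First demand of the output computes:
  F1 = ABS(0) = 0
  C7 = MAX(0, 0) = 0
  A9 = IF(E12=0: E12=7 -> else branch C7) = 0
  E2 = IF(C7=0: C7=0 -> then branch A5) = 0
  A2 = MIN(0, 0) = 0
  E6 = MAX(0, 0) = 0
  B10 = MAX(0, 0) = 0

After the edit, cleaning proceeds:
  D3: had never run; runs now, result 0.
  A9: a read changed (E12 7->0) — executes, giving 0 — identical to its old value.
  A2: dirty, but its reads are unchanged (A9 unchanged, E2 unchanged); cached 0 stands.
  E6: dirty, but its reads are unchanged (A9 unchanged, A2 unchanged); cached 0 stands.
  B10: dirty, but its reads are unchanged (A5 unchanged, E6 unchanged); cached 0 stands.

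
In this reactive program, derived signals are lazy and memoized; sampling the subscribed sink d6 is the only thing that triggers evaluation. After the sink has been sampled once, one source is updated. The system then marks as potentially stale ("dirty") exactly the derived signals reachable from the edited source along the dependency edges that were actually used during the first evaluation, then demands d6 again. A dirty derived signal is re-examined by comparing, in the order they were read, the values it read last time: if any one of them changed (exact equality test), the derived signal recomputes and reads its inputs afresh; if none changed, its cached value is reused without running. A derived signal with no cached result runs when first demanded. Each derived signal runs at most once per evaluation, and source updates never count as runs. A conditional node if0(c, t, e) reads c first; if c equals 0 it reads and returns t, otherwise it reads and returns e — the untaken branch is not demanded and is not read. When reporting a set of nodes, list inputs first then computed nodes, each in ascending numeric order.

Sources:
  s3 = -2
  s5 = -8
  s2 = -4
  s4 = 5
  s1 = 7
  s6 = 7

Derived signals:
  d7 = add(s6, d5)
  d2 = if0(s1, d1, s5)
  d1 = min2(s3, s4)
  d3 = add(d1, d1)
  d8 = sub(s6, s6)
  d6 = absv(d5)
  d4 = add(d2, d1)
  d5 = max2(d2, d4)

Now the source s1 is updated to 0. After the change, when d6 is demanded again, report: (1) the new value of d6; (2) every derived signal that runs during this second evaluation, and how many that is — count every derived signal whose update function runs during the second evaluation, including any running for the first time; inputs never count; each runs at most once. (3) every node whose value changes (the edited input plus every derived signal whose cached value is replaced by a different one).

First demand of the output computes:
  d1 = min2(-2, 5) = -2
  d2 = if0(s1=7 -> else branch s5) = -8
  d4 = add(-8, -2) = -10
  d5 = max2(-8, -10) = -8
  d6 = absv(-8) = 8

After the edit, cleaning proceeds:
  d2: a read changed (s1 7->0) — executes, giving -2.
  d4: a read changed (d2 -8->-2) — executes, giving -4.
  d5: a read changed (d2 -8->-2; d4 -10->-4) — executes, giving -2.
  d6: a read changed (d5 -8->-2) — executes, giving 2.

Demanding d6 again yields 2.
4 derived signals run: d2, d4, d5, d6.
The nodes whose values change: s1, d2, d4, d5, d6.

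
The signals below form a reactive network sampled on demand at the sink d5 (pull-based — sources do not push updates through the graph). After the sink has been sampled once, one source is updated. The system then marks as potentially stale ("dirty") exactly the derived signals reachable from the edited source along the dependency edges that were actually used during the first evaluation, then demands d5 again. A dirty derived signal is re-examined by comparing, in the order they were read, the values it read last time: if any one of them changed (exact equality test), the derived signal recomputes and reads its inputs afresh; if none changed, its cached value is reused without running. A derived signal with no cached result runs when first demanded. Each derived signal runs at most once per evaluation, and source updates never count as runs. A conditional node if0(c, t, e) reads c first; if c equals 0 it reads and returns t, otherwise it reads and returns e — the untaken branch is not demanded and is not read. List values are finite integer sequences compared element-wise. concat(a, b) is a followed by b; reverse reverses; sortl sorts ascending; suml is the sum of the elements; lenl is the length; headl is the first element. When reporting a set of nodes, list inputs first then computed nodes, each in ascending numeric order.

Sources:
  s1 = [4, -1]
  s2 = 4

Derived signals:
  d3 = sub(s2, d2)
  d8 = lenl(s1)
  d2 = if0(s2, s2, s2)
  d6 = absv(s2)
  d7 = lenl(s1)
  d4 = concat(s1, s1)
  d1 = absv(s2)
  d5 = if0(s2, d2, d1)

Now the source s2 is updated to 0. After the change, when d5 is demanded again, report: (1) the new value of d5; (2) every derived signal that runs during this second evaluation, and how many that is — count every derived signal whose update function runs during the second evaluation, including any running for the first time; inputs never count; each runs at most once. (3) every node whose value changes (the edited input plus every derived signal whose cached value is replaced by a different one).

d5 now evaluates to 0.
Run set: d2, d5 (2 run).
Changed values: s2, d5.
The important point: the flipped condition redirects demand; d1 is left stale, never re-checked.

Initial pass — values computed on the first demand:
  d1 = absv(4) = 4
  d5 = if0(s2=4 -> else branch d1) = 4

Second demand — change propagation:
  d1: dirty yet unreached — the second evaluation never asks for it.
  d2: newly demanded (no cache) — executes and yields 0.
  d5: re-runs because s2 4->0; new result 0.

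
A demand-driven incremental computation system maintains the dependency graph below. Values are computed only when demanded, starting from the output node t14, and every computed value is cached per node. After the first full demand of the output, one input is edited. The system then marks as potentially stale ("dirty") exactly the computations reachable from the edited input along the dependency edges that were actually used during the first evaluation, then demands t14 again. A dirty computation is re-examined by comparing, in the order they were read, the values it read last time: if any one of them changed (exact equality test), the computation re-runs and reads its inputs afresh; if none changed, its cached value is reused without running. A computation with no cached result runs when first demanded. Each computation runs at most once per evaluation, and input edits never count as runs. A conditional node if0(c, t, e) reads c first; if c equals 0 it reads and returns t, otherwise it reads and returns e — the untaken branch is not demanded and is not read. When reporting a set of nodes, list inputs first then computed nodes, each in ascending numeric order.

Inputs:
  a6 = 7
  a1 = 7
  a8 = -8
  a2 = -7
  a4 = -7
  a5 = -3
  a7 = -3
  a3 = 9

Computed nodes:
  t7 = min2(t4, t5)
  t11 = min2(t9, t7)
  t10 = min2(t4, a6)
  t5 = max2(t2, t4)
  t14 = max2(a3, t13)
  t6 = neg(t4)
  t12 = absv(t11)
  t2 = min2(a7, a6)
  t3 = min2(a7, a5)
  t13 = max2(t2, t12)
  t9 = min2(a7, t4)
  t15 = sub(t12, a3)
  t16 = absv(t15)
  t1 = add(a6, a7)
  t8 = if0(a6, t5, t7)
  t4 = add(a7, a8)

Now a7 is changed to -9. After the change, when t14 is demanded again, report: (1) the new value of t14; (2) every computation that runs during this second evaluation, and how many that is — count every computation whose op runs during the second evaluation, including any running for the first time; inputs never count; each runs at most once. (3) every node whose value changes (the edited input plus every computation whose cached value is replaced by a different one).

First evaluation (everything demanded from the output):
  t2 = min2(-3, 7) = -3
  t4 = add(-3, -8) = -11
  t5 = max2(-3, -11) = -3
  t7 = min2(-11, -3) = -11
  t9 = min2(-3, -11) = -11
  t11 = min2(-11, -11) = -11
  t12 = absv(-11) = 11
  t13 = max2(-3, 11) = 11
  t14 = max2(9, 11) = 11

Propagation after the edit:
  t2: runs — a7 -3->-9; result -9.
  t4: runs — a7 -3->-9; result -17.
  t5: runs — t2 -3->-9; t4 -11->-17; result -9.
  t7: runs — t4 -11->-17; t5 -3->-9; result -17.
  t9: runs — a7 -3->-9; t4 -11->-17; result -17.
  t11: runs — t9 -11->-17; t7 -11->-17; result -17.
  t12: runs — t11 -11->-17; result 17.
  t13: runs — t2 -3->-9; t12 11->17; result 17.
  t14: runs — t13 11->17; result 17.

New value of t14: 17.
Computations that run: t2, t4, t5, t7, t9, t11, t12, t13, t14 — 9 in total.
Values that change: a7, t2, t4, t5, t7, t9, t11, t12, t13, t14.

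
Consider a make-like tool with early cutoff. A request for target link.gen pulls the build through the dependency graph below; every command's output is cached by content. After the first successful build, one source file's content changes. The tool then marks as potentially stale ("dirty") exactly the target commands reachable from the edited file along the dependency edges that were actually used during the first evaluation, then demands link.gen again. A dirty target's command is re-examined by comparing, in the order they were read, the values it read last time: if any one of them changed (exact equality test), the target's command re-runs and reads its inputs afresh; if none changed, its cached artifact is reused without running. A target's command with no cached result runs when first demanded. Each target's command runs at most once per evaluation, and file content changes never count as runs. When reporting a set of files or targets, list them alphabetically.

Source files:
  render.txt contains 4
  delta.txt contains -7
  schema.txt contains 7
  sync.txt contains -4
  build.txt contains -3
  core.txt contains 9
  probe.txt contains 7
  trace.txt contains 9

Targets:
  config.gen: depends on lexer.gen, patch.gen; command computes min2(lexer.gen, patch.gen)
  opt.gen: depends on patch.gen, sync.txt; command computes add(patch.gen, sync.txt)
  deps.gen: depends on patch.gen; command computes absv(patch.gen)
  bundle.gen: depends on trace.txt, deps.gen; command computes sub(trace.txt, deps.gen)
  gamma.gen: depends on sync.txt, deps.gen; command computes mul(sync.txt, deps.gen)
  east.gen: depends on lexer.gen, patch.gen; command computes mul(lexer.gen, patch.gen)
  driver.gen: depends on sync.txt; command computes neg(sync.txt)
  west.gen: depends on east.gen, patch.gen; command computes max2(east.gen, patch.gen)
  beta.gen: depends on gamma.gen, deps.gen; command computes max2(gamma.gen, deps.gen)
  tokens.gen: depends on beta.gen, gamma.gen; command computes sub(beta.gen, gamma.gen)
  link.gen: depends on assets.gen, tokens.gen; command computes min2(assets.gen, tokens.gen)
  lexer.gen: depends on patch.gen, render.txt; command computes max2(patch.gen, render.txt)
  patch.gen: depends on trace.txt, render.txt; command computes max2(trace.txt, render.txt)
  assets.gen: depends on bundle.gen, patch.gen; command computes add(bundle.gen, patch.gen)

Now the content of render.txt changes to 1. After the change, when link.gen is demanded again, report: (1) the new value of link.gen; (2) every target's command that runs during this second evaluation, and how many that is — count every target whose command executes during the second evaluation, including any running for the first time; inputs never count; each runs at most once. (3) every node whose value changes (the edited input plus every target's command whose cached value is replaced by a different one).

Demanding link.gen again yields 9.
1 target commands run: patch.gen.
The nodes whose values change: render.txt.
Note the absorption at patch.gen: it re-runs yet its value is the same, leaving the output's value untouched.

First demand of the output computes:
  patch.gen = max2(9, 4) = 9
  deps.gen = absv(9) = 9
  bundle.gen = sub(9, 9) = 0
  assets.gen = add(0, 9) = 9
  gamma.gen = mul(-4, 9) = -36
  beta.gen = max2(-36, 9) = 9
  tokens.gen = sub(9, -36) = 45
  link.gen = min2(9, 45) = 9

After the edit, cleaning proceeds:
  patch.gen: a read changed (render.txt 4->1) — executes, giving 9 — identical to its old value.
  deps.gen: dirty, but its reads are unchanged (patch.gen unchanged); cached 9 stands.
  bundle.gen: dirty, but its reads are unchanged (trace.txt unchanged, deps.gen unchanged); cached 0 stands.
  assets.gen: dirty, but its reads are unchanged (bundle.gen unchanged, patch.gen unchanged); cached 9 stands.
  gamma.gen: dirty, but its reads are unchanged (sync.txt unchanged, deps.gen unchanged); cached -36 stands.
  beta.gen: dirty, but its reads are unchanged (gamma.gen unchanged, deps.gen unchanged); cached 9 stands.
  tokens.gen: dirty, but its reads are unchanged (beta.gen unchanged, gamma.gen unchanged); cached 45 stands.
  link.gen: dirty, but its reads are unchanged (assets.gen unchanged, tokens.gen unchanged); cached 9 stands.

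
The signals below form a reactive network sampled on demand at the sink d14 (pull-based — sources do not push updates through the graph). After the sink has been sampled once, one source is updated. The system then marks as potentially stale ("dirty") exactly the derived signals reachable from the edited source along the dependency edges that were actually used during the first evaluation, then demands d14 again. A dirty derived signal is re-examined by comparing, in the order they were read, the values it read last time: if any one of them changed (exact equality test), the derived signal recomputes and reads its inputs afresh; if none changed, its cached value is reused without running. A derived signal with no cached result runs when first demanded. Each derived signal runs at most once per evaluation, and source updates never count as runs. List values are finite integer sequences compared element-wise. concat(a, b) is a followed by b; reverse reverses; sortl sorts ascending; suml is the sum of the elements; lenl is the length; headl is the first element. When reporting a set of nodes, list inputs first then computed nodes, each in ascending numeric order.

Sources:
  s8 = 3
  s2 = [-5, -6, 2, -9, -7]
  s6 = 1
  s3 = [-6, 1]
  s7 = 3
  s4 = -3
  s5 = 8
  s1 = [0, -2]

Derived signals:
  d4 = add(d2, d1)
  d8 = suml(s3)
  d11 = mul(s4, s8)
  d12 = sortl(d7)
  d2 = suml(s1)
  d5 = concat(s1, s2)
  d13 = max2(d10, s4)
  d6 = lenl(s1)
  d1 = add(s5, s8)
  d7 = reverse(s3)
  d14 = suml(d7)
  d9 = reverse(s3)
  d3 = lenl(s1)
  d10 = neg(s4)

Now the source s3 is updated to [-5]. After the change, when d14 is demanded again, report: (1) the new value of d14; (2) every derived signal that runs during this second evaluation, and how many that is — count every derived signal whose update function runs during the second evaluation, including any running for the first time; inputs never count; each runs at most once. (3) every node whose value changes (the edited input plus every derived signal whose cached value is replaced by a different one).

d14 now evaluates to -5.
Run set: d7, d14 (2 run).
Changed values: s3, d7.

Initial pass — values computed on the first demand:
  d7 = reverse([-6, 1]) = [1, -6]
  d14 = suml([1, -6]) = -5

Second demand — change propagation:
  d7: re-runs because s3 [-6, 1]->[-5]; new result [-5].
  d14: re-runs because d7 [1, -6]->[-5]; new result -5 (unchanged).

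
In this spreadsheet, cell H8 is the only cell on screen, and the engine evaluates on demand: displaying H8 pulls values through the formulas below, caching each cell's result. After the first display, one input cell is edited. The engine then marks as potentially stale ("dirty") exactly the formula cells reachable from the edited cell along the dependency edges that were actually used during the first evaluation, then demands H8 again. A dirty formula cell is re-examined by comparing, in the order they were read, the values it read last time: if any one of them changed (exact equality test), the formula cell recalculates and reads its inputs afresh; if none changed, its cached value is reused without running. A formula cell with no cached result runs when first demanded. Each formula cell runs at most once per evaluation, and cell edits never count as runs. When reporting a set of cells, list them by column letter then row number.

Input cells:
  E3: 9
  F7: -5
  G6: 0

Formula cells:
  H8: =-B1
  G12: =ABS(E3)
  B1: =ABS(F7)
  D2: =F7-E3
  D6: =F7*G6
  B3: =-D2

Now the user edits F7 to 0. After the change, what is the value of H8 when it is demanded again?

Initial pass — values computed on the first demand:
  B1 = ABS(-5) = 5
  H8 = -(5) = -5

Second demand — change propagation:
  B1: re-runs because F7 -5->0; new result 0.
  H8: re-runs because B1 5->0; new result 0.

H8 now evaluates to 0.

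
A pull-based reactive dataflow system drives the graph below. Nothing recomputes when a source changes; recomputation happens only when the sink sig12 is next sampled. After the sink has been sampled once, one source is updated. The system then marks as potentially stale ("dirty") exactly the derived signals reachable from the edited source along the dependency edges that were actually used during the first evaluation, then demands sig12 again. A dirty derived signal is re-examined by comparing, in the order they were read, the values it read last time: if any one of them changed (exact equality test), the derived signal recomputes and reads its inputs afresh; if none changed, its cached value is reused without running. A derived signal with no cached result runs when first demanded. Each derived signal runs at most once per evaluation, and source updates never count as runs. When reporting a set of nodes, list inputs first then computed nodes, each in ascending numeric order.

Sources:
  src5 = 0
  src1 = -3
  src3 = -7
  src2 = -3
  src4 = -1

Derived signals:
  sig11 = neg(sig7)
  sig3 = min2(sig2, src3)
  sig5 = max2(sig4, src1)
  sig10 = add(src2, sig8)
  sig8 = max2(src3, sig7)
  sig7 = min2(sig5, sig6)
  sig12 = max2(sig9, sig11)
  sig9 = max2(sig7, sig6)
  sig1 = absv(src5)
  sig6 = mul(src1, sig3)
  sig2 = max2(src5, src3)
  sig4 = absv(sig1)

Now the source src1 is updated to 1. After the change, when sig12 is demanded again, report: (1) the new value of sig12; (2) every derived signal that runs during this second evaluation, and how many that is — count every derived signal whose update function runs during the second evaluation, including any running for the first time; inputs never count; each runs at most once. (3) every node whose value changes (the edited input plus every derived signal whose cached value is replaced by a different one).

First evaluation (everything demanded from the output):
  sig1 = absv(0) = 0
  sig2 = max2(0, -7) = 0
  sig3 = min2(0, -7) = -7
  sig4 = absv(0) = 0
  sig5 = max2(0, -3) = 0
  sig6 = mul(-3, -7) = 21
  sig7 = min2(0, 21) = 0
  sig9 = max2(0, 21) = 21
  sig11 = neg(0) = 0
  sig12 = max2(21, 0) = 21

Propagation after the edit:
  sig5: runs — src1 -3->1; result 1.
  sig6: runs — src1 -3->1; result -7.
  sig7: runs — sig5 0->1; sig6 21->-7; result -7.
  sig9: runs — sig7 0->-7; sig6 21->-7; result -7.
  sig11: runs — sig7 0->-7; result 7.
  sig12: runs — sig9 21->-7; sig11 0->7; result 7.

New value of sig12: 7.
Derived signals that run: sig5, sig6, sig7, sig9, sig11, sig12 — 6 in total.
Values that change: src1, sig5, sig6, sig7, sig9, sig11, sig12.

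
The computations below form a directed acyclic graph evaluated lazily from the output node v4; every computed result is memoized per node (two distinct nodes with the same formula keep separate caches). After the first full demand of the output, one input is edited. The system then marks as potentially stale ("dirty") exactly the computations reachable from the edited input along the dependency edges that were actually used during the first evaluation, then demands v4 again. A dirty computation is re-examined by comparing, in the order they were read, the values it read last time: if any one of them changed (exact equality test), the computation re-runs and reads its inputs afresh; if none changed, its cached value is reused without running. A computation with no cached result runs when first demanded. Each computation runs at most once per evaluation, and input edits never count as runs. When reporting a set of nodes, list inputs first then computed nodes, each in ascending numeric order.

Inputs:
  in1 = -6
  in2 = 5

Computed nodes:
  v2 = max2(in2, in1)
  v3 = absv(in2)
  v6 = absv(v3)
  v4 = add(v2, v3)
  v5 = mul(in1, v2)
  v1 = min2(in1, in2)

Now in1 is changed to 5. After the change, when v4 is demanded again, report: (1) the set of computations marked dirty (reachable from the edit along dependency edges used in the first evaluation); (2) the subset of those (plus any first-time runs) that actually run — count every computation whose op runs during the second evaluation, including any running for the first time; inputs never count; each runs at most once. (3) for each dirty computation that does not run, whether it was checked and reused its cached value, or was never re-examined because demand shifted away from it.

First demand of the output computes:
  v2 = max2(5, -6) = 5
  v3 = absv(5) = 5
  v4 = add(5, 5) = 10

After the edit, cleaning proceeds:
  v2: a read changed (in1 -6->5) — executes, giving 5 — identical to its old value.
  v4: dirty, but its reads are unchanged (v2 unchanged, v3 unchanged); cached 10 stands.

Note the absorption at v2: it re-runs yet its value is the same, leaving the output's value untouched.

The edit dirties: v2, v4.
1 computations run: v2.
Cache hits after checking: v4.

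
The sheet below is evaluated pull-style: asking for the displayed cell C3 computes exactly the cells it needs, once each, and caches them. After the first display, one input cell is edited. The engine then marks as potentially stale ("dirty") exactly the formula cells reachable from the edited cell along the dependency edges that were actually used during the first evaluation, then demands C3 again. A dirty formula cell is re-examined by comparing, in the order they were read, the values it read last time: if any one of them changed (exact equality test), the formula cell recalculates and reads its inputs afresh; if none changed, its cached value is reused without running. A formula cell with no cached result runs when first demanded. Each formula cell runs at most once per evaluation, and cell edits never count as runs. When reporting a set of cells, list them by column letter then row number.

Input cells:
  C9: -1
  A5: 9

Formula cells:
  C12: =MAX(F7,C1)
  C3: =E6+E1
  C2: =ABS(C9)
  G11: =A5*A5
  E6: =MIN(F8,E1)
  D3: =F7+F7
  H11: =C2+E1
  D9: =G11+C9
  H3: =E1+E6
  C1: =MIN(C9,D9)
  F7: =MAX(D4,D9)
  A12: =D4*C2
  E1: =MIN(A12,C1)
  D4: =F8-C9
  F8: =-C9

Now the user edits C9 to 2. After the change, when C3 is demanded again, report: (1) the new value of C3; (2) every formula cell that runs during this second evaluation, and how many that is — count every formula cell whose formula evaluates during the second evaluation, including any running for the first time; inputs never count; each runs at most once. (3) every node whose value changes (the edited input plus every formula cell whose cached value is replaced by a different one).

Demanding C3 again yields -16.
9 formula cells run: A12, C1, C2, C3, D4, D9, E1, E6, F8.
The nodes whose values change: A12, C1, C2, C3, C9, D4, D9, E1, E6, F8.

First demand of the output computes:
  C2 = ABS(-1) = 1
  F8 = -(-1) = 1
  D4 = 1 - -1 = 2
  A12 = 2 * 1 = 2
  G11 = 9 * 9 = 81
  D9 = 81 + -1 = 80
  C1 = MIN(-1, 80) = -1
  E1 = MIN(2, -1) = -1
  E6 = MIN(1, -1) = -1
  C3 = -1 + -1 = -2

After the edit, cleaning proceeds:
  C2: a read changed (C9 -1->2) — executes, giving 2.
  D9: a read changed (C9 -1->2) — executes, giving 83.
  C1: a read changed (C9 -1->2; D9 80->83) — executes, giving 2.
  F8: a read changed (C9 -1->2) — executes, giving -2.
  D4: a read changed (F8 1->-2; C9 -1->2) — executes, giving -4.
  A12: a read changed (D4 2->-4; C2 1->2) — executes, giving -8.
  E1: a read changed (A12 2->-8; C1 -1->2) — executes, giving -8.
  E6: a read changed (F8 1->-2; E1 -1->-8) — executes, giving -8.
  C3: a read changed (E6 -1->-8; E1 -1->-8) — executes, giving -16.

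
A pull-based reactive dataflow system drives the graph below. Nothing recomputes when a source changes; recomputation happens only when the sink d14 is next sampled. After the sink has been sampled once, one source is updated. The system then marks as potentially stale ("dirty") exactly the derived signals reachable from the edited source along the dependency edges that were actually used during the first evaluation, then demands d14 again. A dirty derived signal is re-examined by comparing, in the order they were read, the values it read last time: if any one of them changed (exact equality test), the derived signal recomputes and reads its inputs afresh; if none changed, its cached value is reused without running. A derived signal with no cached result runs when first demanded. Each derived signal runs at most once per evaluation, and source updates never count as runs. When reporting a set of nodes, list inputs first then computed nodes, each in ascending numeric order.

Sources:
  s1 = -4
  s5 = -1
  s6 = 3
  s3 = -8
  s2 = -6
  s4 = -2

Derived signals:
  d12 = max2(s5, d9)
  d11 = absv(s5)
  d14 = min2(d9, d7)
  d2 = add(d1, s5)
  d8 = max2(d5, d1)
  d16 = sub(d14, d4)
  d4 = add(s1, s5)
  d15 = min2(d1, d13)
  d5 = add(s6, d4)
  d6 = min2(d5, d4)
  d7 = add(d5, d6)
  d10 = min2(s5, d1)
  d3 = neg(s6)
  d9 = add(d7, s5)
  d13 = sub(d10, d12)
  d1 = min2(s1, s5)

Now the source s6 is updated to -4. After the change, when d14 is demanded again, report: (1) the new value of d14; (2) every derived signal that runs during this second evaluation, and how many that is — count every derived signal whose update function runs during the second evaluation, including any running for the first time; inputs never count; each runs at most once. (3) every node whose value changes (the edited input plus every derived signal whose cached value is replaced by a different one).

First evaluation (everything demanded from the output):
  d4 = add(-4, -1) = -5
  d5 = add(3, -5) = -2
  d6 = min2(-2, -5) = -5
  d7 = add(-2, -5) = -7
  d9 = add(-7, -1) = -8
  d14 = min2(-8, -7) = -8

Propagation after the edit:
  d5: runs — s6 3->-4; result -9.
  d6: runs — d5 -2->-9; result -9.
  d7: runs — d5 -2->-9; d6 -5->-9; result -18.
  d9: runs — d7 -7->-18; result -19.
  d14: runs — d9 -8->-19; d7 -7->-18; result -19.

New value of d14: -19.
Derived signals that run: d5, d6, d7, d9, d14 — 5 in total.
Values that change: s6, d5, d6, d7, d9, d14.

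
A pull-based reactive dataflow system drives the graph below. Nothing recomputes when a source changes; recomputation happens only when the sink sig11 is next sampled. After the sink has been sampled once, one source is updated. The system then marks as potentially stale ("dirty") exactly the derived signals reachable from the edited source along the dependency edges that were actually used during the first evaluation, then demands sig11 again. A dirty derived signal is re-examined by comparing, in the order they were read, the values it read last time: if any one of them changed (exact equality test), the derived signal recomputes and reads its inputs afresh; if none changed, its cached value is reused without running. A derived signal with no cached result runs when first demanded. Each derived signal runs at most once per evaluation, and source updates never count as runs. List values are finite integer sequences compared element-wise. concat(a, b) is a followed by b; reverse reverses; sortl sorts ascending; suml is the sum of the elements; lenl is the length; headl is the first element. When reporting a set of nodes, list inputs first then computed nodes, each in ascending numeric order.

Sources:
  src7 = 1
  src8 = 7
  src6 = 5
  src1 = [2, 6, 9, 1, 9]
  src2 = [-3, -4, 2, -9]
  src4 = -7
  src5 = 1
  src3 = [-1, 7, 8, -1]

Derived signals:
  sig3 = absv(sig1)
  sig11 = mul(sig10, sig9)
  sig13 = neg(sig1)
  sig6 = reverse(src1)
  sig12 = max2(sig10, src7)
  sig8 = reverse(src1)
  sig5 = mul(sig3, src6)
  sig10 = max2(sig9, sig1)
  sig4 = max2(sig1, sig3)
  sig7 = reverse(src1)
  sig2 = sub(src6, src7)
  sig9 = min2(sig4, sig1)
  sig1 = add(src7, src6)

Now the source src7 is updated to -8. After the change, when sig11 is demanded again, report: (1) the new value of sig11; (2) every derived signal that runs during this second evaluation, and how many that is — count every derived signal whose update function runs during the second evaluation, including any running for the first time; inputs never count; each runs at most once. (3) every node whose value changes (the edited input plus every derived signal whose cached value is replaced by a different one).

First evaluation (everything demanded from the output):
  sig1 = add(1, 5) = 6
  sig3 = absv(6) = 6
  sig4 = max2(6, 6) = 6
  sig9 = min2(6, 6) = 6
  sig10 = max2(6, 6) = 6
  sig11 = mul(6, 6) = 36

Propagation after the edit:
  sig1: runs — src7 1->-8; result -3.
  sig3: runs — sig1 6->-3; result 3.
  sig4: runs — sig1 6->-3; sig3 6->3; result 3.
  sig9: runs — sig4 6->3; sig1 6->-3; result -3.
  sig10: runs — sig9 6->-3; sig1 6->-3; result -3.
  sig11: runs — sig10 6->-3; sig9 6->-3; result 9.

New value of sig11: 9.
Derived signals that run: sig1, sig3, sig4, sig9, sig10, sig11 — 6 in total.
Values that change: src7, sig1, sig3, sig4, sig9, sig10, sig11.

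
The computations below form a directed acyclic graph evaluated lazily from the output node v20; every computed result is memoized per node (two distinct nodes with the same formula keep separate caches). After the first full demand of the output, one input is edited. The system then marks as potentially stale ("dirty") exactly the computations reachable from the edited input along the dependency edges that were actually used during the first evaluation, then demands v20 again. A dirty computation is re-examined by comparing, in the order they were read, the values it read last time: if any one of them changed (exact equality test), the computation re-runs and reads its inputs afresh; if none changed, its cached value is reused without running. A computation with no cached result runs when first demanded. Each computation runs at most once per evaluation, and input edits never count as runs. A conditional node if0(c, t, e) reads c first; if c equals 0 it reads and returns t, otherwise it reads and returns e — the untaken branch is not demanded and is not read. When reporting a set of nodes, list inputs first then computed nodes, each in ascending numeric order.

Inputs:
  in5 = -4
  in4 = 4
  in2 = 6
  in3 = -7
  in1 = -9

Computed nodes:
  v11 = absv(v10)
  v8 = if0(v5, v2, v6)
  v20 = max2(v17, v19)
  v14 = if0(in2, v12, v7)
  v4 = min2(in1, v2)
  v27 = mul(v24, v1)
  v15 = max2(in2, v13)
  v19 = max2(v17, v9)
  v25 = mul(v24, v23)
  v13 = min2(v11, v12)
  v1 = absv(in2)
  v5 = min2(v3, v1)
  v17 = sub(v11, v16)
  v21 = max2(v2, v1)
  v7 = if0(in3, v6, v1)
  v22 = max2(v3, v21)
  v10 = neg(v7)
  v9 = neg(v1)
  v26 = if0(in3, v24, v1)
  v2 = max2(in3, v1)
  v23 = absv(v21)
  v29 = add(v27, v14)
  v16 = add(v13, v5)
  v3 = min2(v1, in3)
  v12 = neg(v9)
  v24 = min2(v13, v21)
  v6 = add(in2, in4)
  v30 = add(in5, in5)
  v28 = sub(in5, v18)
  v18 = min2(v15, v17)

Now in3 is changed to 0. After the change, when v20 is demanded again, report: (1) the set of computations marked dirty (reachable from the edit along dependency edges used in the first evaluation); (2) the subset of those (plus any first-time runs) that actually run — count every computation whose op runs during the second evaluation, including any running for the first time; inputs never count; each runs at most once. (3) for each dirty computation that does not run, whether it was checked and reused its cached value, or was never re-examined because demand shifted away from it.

The edit dirties: v3, v5, v7, v10, v11, v13, v16, v17, v19, v20.
11 computations run: v3, v5, v6, v7, v10, v11, v13, v16, v17, v19, v20.
No dirty computation escaped a run.
Note the branch switch — v6 had no cache and runs now for the first time.

First demand of the output computes:
  v1 = absv(6) = 6
  v3 = min2(6, -7) = -7
  v5 = min2(-7, 6) = -7
  v7 = if0(in3=-7 -> else branch v1) = 6
  v9 = neg(6) = -6
  v10 = neg(6) = -6
  v11 = absv(-6) = 6
  v12 = neg(-6) = 6
  v13 = min2(6, 6) = 6
  v16 = add(6, -7) = -1
  v17 = sub(6, -1) = 7
  v19 = max2(7, -6) = 7
  v20 = max2(7, 7) = 7

After the edit, cleaning proceeds:
  v3: a read changed (in3 -7->0) — executes, giving 0.
  v5: a read changed (v3 -7->0) — executes, giving 0.
  v6: had never run; runs now, result 10.
  v7: a read changed (in3 -7->0) — executes, giving 10.
  v10: a read changed (v7 6->10) — executes, giving -10.
  v11: a read changed (v10 -6->-10) — executes, giving 10.
  v13: a read changed (v11 6->10) — executes, giving 6 — identical to its old value.
  v16: a read changed (v5 -7->0) — executes, giving 6.
  v17: a read changed (v11 6->10; v16 -1->6) — executes, giving 4.
  v19: a read changed (v17 7->4) — executes, giving 4.
  v20: a read changed (v17 7->4; v19 7->4) — executes, giving 4.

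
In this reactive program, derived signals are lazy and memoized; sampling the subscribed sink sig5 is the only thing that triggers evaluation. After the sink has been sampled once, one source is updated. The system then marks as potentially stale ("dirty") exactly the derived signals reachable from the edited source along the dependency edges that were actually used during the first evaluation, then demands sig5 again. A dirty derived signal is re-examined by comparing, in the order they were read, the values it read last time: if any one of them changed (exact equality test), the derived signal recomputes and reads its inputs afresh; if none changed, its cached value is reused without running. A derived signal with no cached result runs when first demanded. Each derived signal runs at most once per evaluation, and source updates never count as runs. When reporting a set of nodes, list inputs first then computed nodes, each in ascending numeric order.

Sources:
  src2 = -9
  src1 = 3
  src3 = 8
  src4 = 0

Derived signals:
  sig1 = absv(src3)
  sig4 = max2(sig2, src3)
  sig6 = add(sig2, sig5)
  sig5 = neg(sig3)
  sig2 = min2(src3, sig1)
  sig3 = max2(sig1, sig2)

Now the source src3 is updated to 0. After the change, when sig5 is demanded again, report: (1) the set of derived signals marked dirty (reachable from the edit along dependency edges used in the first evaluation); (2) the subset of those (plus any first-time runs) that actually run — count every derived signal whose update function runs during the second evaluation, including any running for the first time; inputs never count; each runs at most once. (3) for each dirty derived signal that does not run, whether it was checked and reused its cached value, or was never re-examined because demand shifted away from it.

First demand of the output computes:
  sig1 = absv(8) = 8
  sig2 = min2(8, 8) = 8
  sig3 = max2(8, 8) = 8
  sig5 = neg(8) = -8

After the edit, cleaning proceeds:
  sig1: a read changed (src3 8->0) — executes, giving 0.
  sig2: a read changed (src3 8->0; sig1 8->0) — executes, giving 0.
  sig3: a read changed (sig1 8->0; sig2 8->0) — executes, giving 0.
  sig5: a read changed (sig3 8->0) — executes, giving 0.

The edit dirties: sig1, sig2, sig3, sig5.
4 derived signals run: sig1, sig2, sig3, sig5.
No dirty derived signal escaped a run.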